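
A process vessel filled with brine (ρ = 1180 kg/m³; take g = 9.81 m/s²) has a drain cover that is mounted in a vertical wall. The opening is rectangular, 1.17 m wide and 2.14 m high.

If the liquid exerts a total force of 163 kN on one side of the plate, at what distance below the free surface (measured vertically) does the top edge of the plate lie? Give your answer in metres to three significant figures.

d_top ≈ 4.55 m

γ = ρg = 1180 × 9.81 / 1000 = 11.5758 kN/m³.
A = 1.17 × 2.14 = 2.5038 m².
From F = γ·h_c·A, the centroid depth is h_c = 163/(11.5758 × 2.5038) = 5.62389 m.
The centroid lies 2.14/2 = 1.07 m below the top edge, so the top edge sits at h_top = 5.62389 − 1.07 = 4.55389 m below the surface.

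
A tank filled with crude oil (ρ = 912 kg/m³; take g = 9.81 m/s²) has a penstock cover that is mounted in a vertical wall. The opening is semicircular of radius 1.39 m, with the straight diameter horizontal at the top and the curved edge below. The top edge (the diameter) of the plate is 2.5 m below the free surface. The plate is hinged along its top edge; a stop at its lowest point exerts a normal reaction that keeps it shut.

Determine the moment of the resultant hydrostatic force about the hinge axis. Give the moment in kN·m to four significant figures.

γ = ρg = 912 × 9.81 / 1000 = 8.94672 kN/m³.
The centroid of a semicircle lies 4r/(3π) = 0.589934 m from the diameter, here below the top edge, so the centroid depth is h_c = 2.5 + 0.589934 = 3.08993 m.
A = πr²/2 = π × 1.39²/2 = 3.03494 m².
Resultant F = γ·h_c·A = 8.94672 × 3.08993 × 3.03494 = 83.9001 kN.
I_c = (π/8 − 8/(9π))·r⁴ = 0.109757 × 1.39⁴ = 0.409724 m⁴.
Centre of pressure: y_p = y_c + I_c/(y_c·A) = 3.08993 + 0.409724/(3.08993 × 3.03494) = 3.08993 + 0.0436911 = 3.13362 m along the plane.
The resultant acts 0.589934 + 0.0436911 = 0.633625 m (along the plate) below the hinge at the top edge, so the moment about the hinge is M = F × 0.633625 = 83.9001 × 0.633625 = 53.1612 kN·m.

M ≈ 53.16 kN·m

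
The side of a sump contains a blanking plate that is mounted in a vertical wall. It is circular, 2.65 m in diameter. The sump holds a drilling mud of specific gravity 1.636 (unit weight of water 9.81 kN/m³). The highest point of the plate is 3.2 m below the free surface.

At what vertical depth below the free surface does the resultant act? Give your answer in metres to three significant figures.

h_p = 4.62 m

γ = 1.636 × 9.81 = 16.04916 kN/m³.
The centroid is at the centre, 1.325 m below the top of the plate, so the centroid depth is h_c = 3.2 + 1.325 = 4.525 m.
A = π(1.325)² = 5.51546 m².
Resultant F = γ·h_c·A = 16.04916 × 4.525 × 5.51546 = 400.546 kN.
I_c = πr⁴/4 = π × 1.325⁴/4 = 2.42077 m⁴.
Centre of pressure: y_p = y_c + I_c/(y_c·A) = 4.525 + 2.42077/(4.525 × 5.51546) = 4.525 + 0.0969959 = 4.622 m along the plane.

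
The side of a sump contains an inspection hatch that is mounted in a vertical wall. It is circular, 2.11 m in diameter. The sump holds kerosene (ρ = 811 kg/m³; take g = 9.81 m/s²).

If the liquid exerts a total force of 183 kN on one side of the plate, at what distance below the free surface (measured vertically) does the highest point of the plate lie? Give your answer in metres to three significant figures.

d_top ≈ 5.52 m

γ = ρg = 811 × 9.81 / 1000 = 7.95591 kN/m³.
A = π(1.055)² = 3.49667 m².
From F = γ·h_c·A, the centroid depth is h_c = 183/(7.95591 × 3.49667) = 6.57819 m.
The centroid is at the centre, 1.055 m below the top of the plate, so the highest point sits at h_top = 6.57819 − 1.055 = 5.52319 m below the surface.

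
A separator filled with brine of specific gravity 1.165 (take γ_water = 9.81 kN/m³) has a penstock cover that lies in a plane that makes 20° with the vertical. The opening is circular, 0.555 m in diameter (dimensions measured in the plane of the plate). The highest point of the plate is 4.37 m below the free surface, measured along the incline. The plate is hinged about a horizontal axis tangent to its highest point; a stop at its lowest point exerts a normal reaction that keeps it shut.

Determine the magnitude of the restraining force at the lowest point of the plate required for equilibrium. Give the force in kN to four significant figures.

γ = 1.165 × 9.81 = 11.42865 kN/m³.
The plate makes 20° with the vertical, i.e. θ = 90° − 20° = 70° to the horizontal. Measuring y along the incline from the free-surface line, vertical depth h = y·sinθ with sinθ = 0.939693.
The centroid is at the centre, 0.2775 m below the top of the plate, so y_c = 4.37 + 0.2775 = 4.6475 m and h_c = 4.6475 × 0.939693 = 4.36722 m.
A = π(0.2775)² = 0.241922 m².
Resultant F = γ·h_c·A = 11.42865 × 4.36722 × 0.241922 = 12.0747 kN.
I_c = πr⁴/4 = π × 0.2775⁴/4 = 0.00465738 m⁴.
Centre of pressure: y_p = y_c + I_c/(y_c·A) = 4.6475 + 0.00465738/(4.6475 × 0.241922) = 4.6475 + 0.00414235 = 4.65164 m along the plane.
The resultant acts 0.2775 + 0.00414235 = 0.281642 m (along the plate) below the hinge at the top edge, so the moment about the hinge is M = F × 0.281642 = 12.0747 × 0.281642 = 3.40074 kN·m.
A normal force at the bottom, 0.555 m from the hinge, must supply this moment: P = 3.40074/0.555 = 6.12746 kN.

P ≈ 6.127 kN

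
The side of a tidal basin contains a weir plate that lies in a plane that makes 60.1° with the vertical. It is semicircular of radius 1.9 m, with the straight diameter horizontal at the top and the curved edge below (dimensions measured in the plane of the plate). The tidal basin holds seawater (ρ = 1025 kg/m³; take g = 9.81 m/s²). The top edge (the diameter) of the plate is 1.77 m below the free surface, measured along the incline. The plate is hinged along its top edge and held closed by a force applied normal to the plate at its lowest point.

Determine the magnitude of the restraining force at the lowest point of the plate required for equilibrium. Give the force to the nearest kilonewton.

P ≈ 35 kN

γ = ρg = 1025 × 9.81 / 1000 = 10.05525 kN/m³.
The plate makes 60.1° with the vertical, i.e. θ = 90° − 60.1° = 29.9° to the horizontal. Measuring y along the incline from the free-surface line, vertical depth h = y·sinθ with sinθ = 0.498488.
The centroid of a semicircle lies 4r/(3π) = 0.806385 m from the diameter, here below the top edge, so y_c = 1.77 + 0.806385 = 2.57639 m and h_c = 2.57639 × 0.498488 = 1.2843 m.
A = πr²/2 = π × 1.9²/2 = 5.67057 m².
Resultant F = γ·h_c·A = 10.05525 × 1.2843 × 5.67057 = 73.2295 kN.
I_c = (π/8 − 8/(9π))·r⁴ = 0.109757 × 1.9⁴ = 1.43036 m⁴.
Centre of pressure: y_p = y_c + I_c/(y_c·A) = 2.57639 + 1.43036/(2.57639 × 5.67057) = 2.57639 + 0.0979055 = 2.6743 m along the plane.
The resultant acts 0.806385 + 0.0979055 = 0.90429 m (along the plate) below the hinge at the top edge, so the moment about the hinge is M = F × 0.90429 = 73.2295 × 0.90429 = 66.2207 kN·m.
A normal force at the bottom, 1.9 m from the hinge, must supply this moment: P = 66.2207/1.9 = 34.853 kN.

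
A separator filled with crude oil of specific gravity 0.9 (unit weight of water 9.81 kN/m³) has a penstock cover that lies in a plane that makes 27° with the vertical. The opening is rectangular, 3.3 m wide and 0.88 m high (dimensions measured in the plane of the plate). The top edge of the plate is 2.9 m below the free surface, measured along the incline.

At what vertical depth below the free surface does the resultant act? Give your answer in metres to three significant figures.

γ = 0.9 × 9.81 = 8.829 kN/m³.
The plate makes 27° with the vertical, i.e. θ = 90° − 27° = 63° to the horizontal. Measuring y along the incline from the free-surface line, vertical depth h = y·sinθ with sinθ = 0.891007.
The centroid lies 0.88/2 = 0.44 m below the top edge, so y_c = 2.9 + 0.44 = 3.34 m and h_c = 3.34 × 0.891007 = 2.97596 m.
A = 3.3 × 0.88 = 2.904 m².
Resultant F = γ·h_c·A = 8.829 × 2.97596 × 2.904 = 76.3019 kN.
I_c = b·h³/12 = 3.3 × 0.88³/12 = 0.187405 m⁴.
Centre of pressure: y_p = y_c + I_c/(y_c·A) = 3.34 + 0.187405/(3.34 × 2.904) = 3.34 + 0.0193214 = 3.35932 m along the plane.
Vertically, h_p = y_p·sinθ = 3.35932 × 0.891007 = 2.99318 m.

h_p = 2.99 m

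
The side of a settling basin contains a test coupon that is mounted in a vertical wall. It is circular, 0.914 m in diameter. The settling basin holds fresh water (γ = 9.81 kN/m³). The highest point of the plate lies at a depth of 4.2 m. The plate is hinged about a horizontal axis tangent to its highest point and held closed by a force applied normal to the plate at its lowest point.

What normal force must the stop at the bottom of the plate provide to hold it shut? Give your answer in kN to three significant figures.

γ = 9.81 kN/m³.
The centroid is at the centre, 0.457 m below the top of the plate, so the centroid depth is h_c = 4.2 + 0.457 = 4.657 m.
A = π(0.457)² = 0.656118 m².
Resultant F = γ·h_c·A = 9.81 × 4.657 × 0.656118 = 29.9749 kN.
I_c = πr⁴/4 = π × 0.457⁴/4 = 0.0342574 m⁴.
Centre of pressure: y_p = y_c + I_c/(y_c·A) = 4.657 + 0.0342574/(4.657 × 0.656118) = 4.657 + 0.0112116 = 4.66821 m along the plane.
The resultant acts 0.457 + 0.0112116 = 0.468212 m (along the plate) below the hinge at the top edge, so the moment about the hinge is M = F × 0.468212 = 29.9749 × 0.468212 = 14.0346 kN·m.
A normal force at the bottom, 0.914 m from the hinge, must supply this moment: P = 14.0346/0.914 = 15.3551 kN.

P ≈ 15.4 kN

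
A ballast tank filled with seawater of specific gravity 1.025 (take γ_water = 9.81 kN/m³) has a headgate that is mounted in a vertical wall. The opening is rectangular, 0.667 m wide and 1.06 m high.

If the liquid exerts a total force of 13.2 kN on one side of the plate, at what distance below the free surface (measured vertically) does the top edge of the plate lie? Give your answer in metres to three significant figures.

γ = 1.025 × 9.81 = 10.05525 kN/m³.
A = 0.667 × 1.06 = 0.70702 m².
From F = γ·h_c·A, the centroid depth is h_c = 13.2/(10.05525 × 0.70702) = 1.85673 m.
The centroid lies 1.06/2 = 0.53 m below the top edge, so the top edge sits at h_top = 1.85673 − 0.53 = 1.32673 m below the surface.

d_top ≈ 1.33 m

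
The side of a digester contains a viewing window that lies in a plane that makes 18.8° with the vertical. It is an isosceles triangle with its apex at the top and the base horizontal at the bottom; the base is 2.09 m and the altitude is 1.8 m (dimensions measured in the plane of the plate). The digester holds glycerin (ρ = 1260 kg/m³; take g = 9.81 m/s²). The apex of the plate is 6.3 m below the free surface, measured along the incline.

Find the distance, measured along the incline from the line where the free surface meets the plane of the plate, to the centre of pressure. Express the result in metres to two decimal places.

y_p = 7.52 m

γ = ρg = 1260 × 9.81 / 1000 = 12.3606 kN/m³.
The plate makes 18.8° with the vertical, i.e. θ = 90° − 18.8° = 71.2° to the horizontal. Measuring y along the incline from the free-surface line, vertical depth h = y·sinθ with sinθ = 0.946649.
With the apex up, the centroid sits 2h/3 = 2 × 1.8/3 = 1.2 m below the apex, so y_c = 6.3 + 1.2 = 7.5 m and h_c = 7.5 × 0.946649 = 7.09987 m.
A = ½ × 2.09 × 1.8 = 1.881 m².
Resultant F = γ·h_c·A = 12.3606 × 7.09987 × 1.881 = 165.074 kN.
I_c = b·h³/36 = 2.09 × 1.8³/36 = 0.33858 m⁴.
Centre of pressure: y_p = y_c + I_c/(y_c·A) = 7.5 + 0.33858/(7.5 × 1.881) = 7.5 + 0.024 = 7.524 m along the plane.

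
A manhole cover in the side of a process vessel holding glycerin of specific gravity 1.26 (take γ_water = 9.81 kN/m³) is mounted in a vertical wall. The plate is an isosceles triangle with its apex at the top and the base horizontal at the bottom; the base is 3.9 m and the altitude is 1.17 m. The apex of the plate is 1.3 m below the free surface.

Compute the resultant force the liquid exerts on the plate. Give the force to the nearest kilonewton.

F ≈ 59 kN

γ = 1.26 × 9.81 = 12.3606 kN/m³.
With the apex up, the centroid sits 2h/3 = 2 × 1.17/3 = 0.78 m below the apex, so the centroid depth is h_c = 1.3 + 0.78 = 2.08 m.
A = ½ × 3.9 × 1.17 = 2.2815 m².
Resultant F = γ·h_c·A = 12.3606 × 2.08 × 2.2815 = 58.6575 kN.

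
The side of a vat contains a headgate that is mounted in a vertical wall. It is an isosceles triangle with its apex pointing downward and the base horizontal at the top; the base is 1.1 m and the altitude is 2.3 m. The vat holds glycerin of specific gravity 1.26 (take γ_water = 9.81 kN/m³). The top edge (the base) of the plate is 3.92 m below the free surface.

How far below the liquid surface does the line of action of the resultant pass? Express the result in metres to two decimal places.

γ = 1.26 × 9.81 = 12.3606 kN/m³.
With the apex down, the centroid sits h/3 = 2.3/3 = 0.766667 m below the base (the top edge), so the centroid depth is h_c = 3.92 + 0.766667 = 4.68667 m.
A = ½ × 1.1 × 2.3 = 1.265 m².
Resultant F = γ·h_c·A = 12.3606 × 4.68667 × 1.265 = 73.2815 kN.
I_c = b·h³/36 = 1.1 × 2.3³/36 = 0.371769 m⁴.
Centre of pressure: y_p = y_c + I_c/(y_c·A) = 4.68667 + 0.371769/(4.68667 × 1.265) = 4.68667 + 0.0627073 = 4.74938 m along the plane.

h_p = 4.75 m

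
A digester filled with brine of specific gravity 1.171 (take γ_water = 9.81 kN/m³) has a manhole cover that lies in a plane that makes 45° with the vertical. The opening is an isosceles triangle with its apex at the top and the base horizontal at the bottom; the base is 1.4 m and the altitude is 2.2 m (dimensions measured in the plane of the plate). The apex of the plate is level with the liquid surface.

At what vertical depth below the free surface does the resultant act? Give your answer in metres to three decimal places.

h_p = 1.167 m

γ = 1.171 × 9.81 = 11.48751 kN/m³.
The plate makes 45° with the vertical, i.e. θ = 90° − 45° = 45° to the horizontal. Measuring y along the incline from the free-surface line, vertical depth h = y·sinθ with sinθ = 0.707107.
With the apex up, the centroid sits 2h/3 = 2 × 2.2/3 = 1.46667 m below the apex, so y_c = 1.46667 m and h_c = 1.46667 × 0.707107 = 1.03709 m.
A = ½ × 1.4 × 2.2 = 1.54 m².
Resultant F = γ·h_c·A = 11.48751 × 1.03709 × 1.54 = 18.3469 kN.
I_c = b·h³/36 = 1.4 × 2.2³/36 = 0.414089 m⁴.
Centre of pressure: y_p = y_c + I_c/(y_c·A) = 1.46667 + 0.414089/(1.46667 × 1.54) = 1.46667 + 0.183333 = 1.65 m along the plane.
Vertically, h_p = y_p·sinθ = 1.65 × 0.707107 = 1.16673 m.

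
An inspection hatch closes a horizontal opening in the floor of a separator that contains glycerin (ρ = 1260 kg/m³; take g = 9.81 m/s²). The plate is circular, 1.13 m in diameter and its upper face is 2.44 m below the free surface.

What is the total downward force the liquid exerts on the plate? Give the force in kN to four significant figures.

γ = ρg = 1260 × 9.81 / 1000 = 12.3606 kN/m³.
The plate is horizontal, so pressure is uniform at p = γ·h = 12.3606 × 2.44 = 30.1599 kN/m².
A = π(0.565)² = 1.00287 m².
F = p·A = 30.1599 × 1.00287 = 30.2465 kN.

F ≈ 30.25 kN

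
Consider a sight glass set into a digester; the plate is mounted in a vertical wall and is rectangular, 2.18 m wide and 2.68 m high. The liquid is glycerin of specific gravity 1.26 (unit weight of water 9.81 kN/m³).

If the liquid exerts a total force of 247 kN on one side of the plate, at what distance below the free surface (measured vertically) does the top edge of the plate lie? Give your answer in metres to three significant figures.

γ = 1.26 × 9.81 = 12.3606 kN/m³.
A = 2.18 × 2.68 = 5.8424 m².
From F = γ·h_c·A, the centroid depth is h_c = 247/(12.3606 × 5.8424) = 3.42032 m.
The centroid lies 2.68/2 = 1.34 m below the top edge, so the top edge sits at h_top = 3.42032 − 1.34 = 2.08032 m below the surface.

d_top ≈ 2.08 m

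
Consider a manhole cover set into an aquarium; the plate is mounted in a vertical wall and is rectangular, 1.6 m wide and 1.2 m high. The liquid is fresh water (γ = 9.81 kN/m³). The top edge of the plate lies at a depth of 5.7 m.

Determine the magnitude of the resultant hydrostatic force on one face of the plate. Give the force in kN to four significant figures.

F ≈ 118.7 kN

γ = 9.81 kN/m³.
The centroid lies 1.2/2 = 0.6 m below the top edge, so the centroid depth is h_c = 5.7 + 0.6 = 6.3 m.
A = 1.6 × 1.2 = 1.92 m².
Resultant F = γ·h_c·A = 9.81 × 6.3 × 1.92 = 118.662 kN.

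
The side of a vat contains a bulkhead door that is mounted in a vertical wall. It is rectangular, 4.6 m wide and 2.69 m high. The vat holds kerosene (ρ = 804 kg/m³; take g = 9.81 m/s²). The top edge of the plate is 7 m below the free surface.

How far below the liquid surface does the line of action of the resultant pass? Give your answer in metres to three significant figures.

γ = ρg = 804 × 9.81 / 1000 = 7.88724 kN/m³.
The centroid lies 2.69/2 = 1.345 m below the top edge, so the centroid depth is h_c = 7 + 1.345 = 8.345 m.
A = 4.6 × 2.69 = 12.374 m².
Resultant F = γ·h_c·A = 7.88724 × 8.345 × 12.374 = 814.445 kN.
I_c = b·h³/12 = 4.6 × 2.69³/12 = 7.46163 m⁴.
Centre of pressure: y_p = y_c + I_c/(y_c·A) = 8.345 + 7.46163/(8.345 × 12.374) = 8.345 + 0.0722599 = 8.41726 m along the plane.

h_p = 8.42 m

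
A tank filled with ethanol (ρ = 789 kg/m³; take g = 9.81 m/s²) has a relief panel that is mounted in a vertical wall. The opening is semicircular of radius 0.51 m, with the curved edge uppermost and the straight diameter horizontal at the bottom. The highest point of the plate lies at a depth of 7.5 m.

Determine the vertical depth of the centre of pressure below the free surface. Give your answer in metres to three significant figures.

h_p = 7.80 m

γ = ρg = 789 × 9.81 / 1000 = 7.74009 kN/m³.
The centroid lies 4r/(3π) = 0.216451 m above the diameter, so r − 4r/(3π) = 0.51 − 0.216451 = 0.293549 m below the topmost point, so the centroid depth is h_c = 7.5 + 0.293549 = 7.79355 m.
A = πr²/2 = π × 0.51²/2 = 0.408564 m².
Resultant F = γ·h_c·A = 7.74009 × 7.79355 × 0.408564 = 24.6457 kN.
I_c = (π/8 − 8/(9π))·r⁴ = 0.109757 × 0.51⁴ = 0.00742528 m⁴.
Centre of pressure: y_p = y_c + I_c/(y_c·A) = 7.79355 + 0.00742528/(7.79355 × 0.408564) = 7.79355 + 0.00233194 = 7.79588 m along the plane.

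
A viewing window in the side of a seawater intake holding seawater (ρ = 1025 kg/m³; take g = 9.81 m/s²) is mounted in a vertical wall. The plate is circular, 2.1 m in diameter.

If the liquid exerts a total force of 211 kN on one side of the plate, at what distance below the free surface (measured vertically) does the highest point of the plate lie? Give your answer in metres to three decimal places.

γ = ρg = 1025 × 9.81 / 1000 = 10.05525 kN/m³.
A = π(1.05)² = 3.46361 m².
From F = γ·h_c·A, the centroid depth is h_c = 211/(10.05525 × 3.46361) = 6.05844 m.
The centroid is at the centre, 1.05 m below the top of the plate, so the highest point sits at h_top = 6.05844 − 1.05 = 5.00844 m below the surface.

d_top ≈ 5.008 m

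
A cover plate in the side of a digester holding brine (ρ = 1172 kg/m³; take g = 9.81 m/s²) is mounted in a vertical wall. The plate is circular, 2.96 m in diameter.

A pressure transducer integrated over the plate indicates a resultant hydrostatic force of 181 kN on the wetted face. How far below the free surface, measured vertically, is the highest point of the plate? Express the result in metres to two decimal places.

d_top ≈ 0.81 m

γ = ρg = 1172 × 9.81 / 1000 = 11.49732 kN/m³.
A = π(1.48)² = 6.88134 m².
From F = γ·h_c·A, the centroid depth is h_c = 181/(11.49732 × 6.88134) = 2.28775 m.
The centroid is at the centre, 1.48 m below the top of the plate, so the highest point sits at h_top = 2.28775 − 1.48 = 0.80775 m below the surface.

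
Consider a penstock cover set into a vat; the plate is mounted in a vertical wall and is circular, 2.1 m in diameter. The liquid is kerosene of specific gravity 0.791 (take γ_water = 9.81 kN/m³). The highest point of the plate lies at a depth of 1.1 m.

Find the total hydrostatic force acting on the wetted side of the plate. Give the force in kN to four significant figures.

F ≈ 57.78 kN

γ = 0.791 × 9.81 = 7.75971 kN/m³.
The centroid is at the centre, 1.05 m below the top of the plate, so the centroid depth is h_c = 1.1 + 1.05 = 2.15 m.
A = π(1.05)² = 3.46361 m².
Resultant F = γ·h_c·A = 7.75971 × 2.15 × 3.46361 = 57.7847 kN.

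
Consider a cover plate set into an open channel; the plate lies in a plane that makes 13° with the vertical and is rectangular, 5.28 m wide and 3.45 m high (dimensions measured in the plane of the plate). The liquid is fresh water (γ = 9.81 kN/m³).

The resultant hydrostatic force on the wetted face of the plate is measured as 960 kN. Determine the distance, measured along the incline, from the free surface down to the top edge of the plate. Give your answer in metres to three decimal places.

γ = 9.81 kN/m³.
A = 5.28 × 3.45 = 18.216 m².
From F = γ·h_c·A, the centroid depth is h_c = 960/(9.81 × 18.216) = 5.37216 m.
The plate makes 13° with the vertical, i.e. θ = 90° − 13° = 77° to the horizontal. Measuring y along the incline from the free-surface line, vertical depth h = y·sinθ with sinθ = 0.974370.
Along the incline, y_c = h_c/sinθ = 5.37216/0.974370 = 5.51347 m.
The centroid lies 3.45/2 = 1.725 m below the top edge, so the top edge sits at y_top = 5.51347 − 1.725 = 3.78847 m along the incline.

y_top ≈ 3.788 m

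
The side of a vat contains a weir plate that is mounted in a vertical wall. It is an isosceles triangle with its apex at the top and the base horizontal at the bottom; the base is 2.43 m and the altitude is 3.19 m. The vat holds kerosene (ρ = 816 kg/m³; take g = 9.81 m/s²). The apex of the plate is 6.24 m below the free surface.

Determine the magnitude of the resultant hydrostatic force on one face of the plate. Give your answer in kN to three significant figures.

F ≈ 260 kN

γ = ρg = 816 × 9.81 / 1000 = 8.00496 kN/m³.
With the apex up, the centroid sits 2h/3 = 2 × 3.19/3 = 2.12667 m below the apex, so the centroid depth is h_c = 6.24 + 2.12667 = 8.36667 m.
A = ½ × 2.43 × 3.19 = 3.87585 m².
Resultant F = γ·h_c·A = 8.00496 × 8.36667 × 3.87585 = 259.585 kN.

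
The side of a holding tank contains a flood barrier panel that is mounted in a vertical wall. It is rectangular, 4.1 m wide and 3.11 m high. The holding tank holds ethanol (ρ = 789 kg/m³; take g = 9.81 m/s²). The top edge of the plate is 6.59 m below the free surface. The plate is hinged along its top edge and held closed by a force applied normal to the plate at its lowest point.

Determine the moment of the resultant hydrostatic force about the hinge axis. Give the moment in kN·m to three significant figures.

γ = ρg = 789 × 9.81 / 1000 = 7.74009 kN/m³.
The centroid lies 3.11/2 = 1.555 m below the top edge, so the centroid depth is h_c = 6.59 + 1.555 = 8.145 m.
A = 4.1 × 3.11 = 12.751 m².
Resultant F = γ·h_c·A = 7.74009 × 8.145 × 12.751 = 803.862 kN.
I_c = b·h³/12 = 4.1 × 3.11³/12 = 10.2774 m⁴.
Centre of pressure: y_p = y_c + I_c/(y_c·A) = 8.145 + 10.2774/(8.145 × 12.751) = 8.145 + 0.0989573 = 8.24396 m along the plane.
The resultant acts 1.555 + 0.0989573 = 1.65396 m (along the plate) below the hinge at the top edge, so the moment about the hinge is M = F × 1.65396 = 803.862 × 1.65396 = 1329.56 kN·m.

M ≈ 1330 kN·m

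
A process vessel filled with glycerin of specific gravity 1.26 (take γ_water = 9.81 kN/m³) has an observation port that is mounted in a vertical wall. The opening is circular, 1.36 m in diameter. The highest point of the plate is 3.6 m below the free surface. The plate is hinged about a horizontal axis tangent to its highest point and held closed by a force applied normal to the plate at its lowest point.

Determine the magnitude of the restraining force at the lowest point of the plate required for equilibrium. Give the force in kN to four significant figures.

P ≈ 39.95 kN

γ = 1.26 × 9.81 = 12.3606 kN/m³.
The centroid is at the centre, 0.68 m below the top of the plate, so the centroid depth is h_c = 3.6 + 0.68 = 4.28 m.
A = π(0.68)² = 1.45267 m².
Resultant F = γ·h_c·A = 12.3606 × 4.28 × 1.45267 = 76.8511 kN.
I_c = πr⁴/4 = π × 0.68⁴/4 = 0.167929 m⁴.
Centre of pressure: y_p = y_c + I_c/(y_c·A) = 4.28 + 0.167929/(4.28 × 1.45267) = 4.28 + 0.0270094 = 4.30701 m along the plane.
The resultant acts 0.68 + 0.0270094 = 0.707009 m (along the plate) below the hinge at the top edge, so the moment about the hinge is M = F × 0.707009 = 76.8511 × 0.707009 = 54.3344 kN·m.
A normal force at the bottom, 1.36 m from the hinge, must supply this moment: P = 54.3344/1.36 = 39.9518 kN.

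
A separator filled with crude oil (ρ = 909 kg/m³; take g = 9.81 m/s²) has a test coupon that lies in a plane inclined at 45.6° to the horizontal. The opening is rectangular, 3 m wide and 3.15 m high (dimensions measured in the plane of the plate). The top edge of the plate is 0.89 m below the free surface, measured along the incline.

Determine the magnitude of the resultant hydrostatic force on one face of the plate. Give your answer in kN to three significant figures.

γ = ρg = 909 × 9.81 / 1000 = 8.91729 kN/m³.
Let θ = 45.6° be the plate's angle to the horizontal; measure y along the incline from where the plane meets the free surface. Vertical depth h = y·sinθ with sinθ = 0.714473.
The centroid lies 3.15/2 = 1.575 m below the top edge, so y_c = 0.89 + 1.575 = 2.465 m and h_c = 2.465 × 0.714473 = 1.76118 m.
A = 3 × 3.15 = 9.45 m².
Resultant F = γ·h_c·A = 8.91729 × 1.76118 × 9.45 = 148.412 kN.

F ≈ 148 kN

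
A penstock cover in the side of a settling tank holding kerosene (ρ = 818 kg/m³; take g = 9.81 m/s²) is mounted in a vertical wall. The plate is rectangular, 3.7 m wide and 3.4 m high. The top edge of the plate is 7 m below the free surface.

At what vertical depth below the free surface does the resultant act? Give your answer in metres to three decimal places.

h_p = 8.811 m

γ = ρg = 818 × 9.81 / 1000 = 8.02458 kN/m³.
The centroid lies 3.4/2 = 1.7 m below the top edge, so the centroid depth is h_c = 7 + 1.7 = 8.7 m.
A = 3.7 × 3.4 = 12.58 m².
Resultant F = γ·h_c·A = 8.02458 × 8.7 × 12.58 = 878.258 kN.
I_c = b·h³/12 = 3.7 × 3.4³/12 = 12.1187 m⁴.
Centre of pressure: y_p = y_c + I_c/(y_c·A) = 8.7 + 12.1187/(8.7 × 12.58) = 8.7 + 0.110728 = 8.81073 m along the plane.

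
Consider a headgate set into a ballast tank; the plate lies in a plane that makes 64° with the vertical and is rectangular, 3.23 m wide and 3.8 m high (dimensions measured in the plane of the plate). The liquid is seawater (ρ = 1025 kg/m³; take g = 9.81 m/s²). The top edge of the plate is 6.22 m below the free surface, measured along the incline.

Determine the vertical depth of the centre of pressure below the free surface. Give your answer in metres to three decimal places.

h_p = 3.625 m

γ = ρg = 1025 × 9.81 / 1000 = 10.05525 kN/m³.
The plate makes 64° with the vertical, i.e. θ = 90° − 64° = 26° to the horizontal. Measuring y along the incline from the free-surface line, vertical depth h = y·sinθ with sinθ = 0.438371.
The centroid lies 3.8/2 = 1.9 m below the top edge, so y_c = 6.22 + 1.9 = 8.12 m and h_c = 8.12 × 0.438371 = 3.55957 m.
A = 3.23 × 3.8 = 12.274 m².
Resultant F = γ·h_c·A = 10.05525 × 3.55957 × 12.274 = 439.316 kN.
I_c = b·h³/12 = 3.23 × 3.8³/12 = 14.7697 m⁴.
Centre of pressure: y_p = y_c + I_c/(y_c·A) = 8.12 + 14.7697/(8.12 × 12.274) = 8.12 + 0.148194 = 8.26819 m along the plane.
Vertically, h_p = y_p·sinθ = 8.26819 × 0.438371 = 3.62453 m.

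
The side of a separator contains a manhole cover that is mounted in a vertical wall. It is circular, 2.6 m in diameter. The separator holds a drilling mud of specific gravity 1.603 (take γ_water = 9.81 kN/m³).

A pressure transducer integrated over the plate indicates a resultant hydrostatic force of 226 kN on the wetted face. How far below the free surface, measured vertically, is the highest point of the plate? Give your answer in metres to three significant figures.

γ = 1.603 × 9.81 = 15.72543 kN/m³.
A = π(1.3)² = 5.30929 m².
From F = γ·h_c·A, the centroid depth is h_c = 226/(15.72543 × 5.30929) = 2.70688 m.
The centroid is at the centre, 1.3 m below the top of the plate, so the highest point sits at h_top = 2.70688 − 1.3 = 1.40688 m below the surface.

d_top ≈ 1.41 m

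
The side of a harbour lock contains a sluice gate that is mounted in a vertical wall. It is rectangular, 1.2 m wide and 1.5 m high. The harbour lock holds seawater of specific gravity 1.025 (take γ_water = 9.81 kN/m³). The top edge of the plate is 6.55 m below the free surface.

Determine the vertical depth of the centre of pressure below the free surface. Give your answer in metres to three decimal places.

γ = 1.025 × 9.81 = 10.05525 kN/m³.
The centroid lies 1.5/2 = 0.75 m below the top edge, so the centroid depth is h_c = 6.55 + 0.75 = 7.3 m.
A = 1.2 × 1.5 = 1.8 m².
Resultant F = γ·h_c·A = 10.05525 × 7.3 × 1.8 = 132.126 kN.
I_c = b·h³/12 = 1.2 × 1.5³/12 = 0.3375 m⁴.
Centre of pressure: y_p = y_c + I_c/(y_c·A) = 7.3 + 0.3375/(7.3 × 1.8) = 7.3 + 0.0256849 = 7.32568 m along the plane.

h_p = 7.326 m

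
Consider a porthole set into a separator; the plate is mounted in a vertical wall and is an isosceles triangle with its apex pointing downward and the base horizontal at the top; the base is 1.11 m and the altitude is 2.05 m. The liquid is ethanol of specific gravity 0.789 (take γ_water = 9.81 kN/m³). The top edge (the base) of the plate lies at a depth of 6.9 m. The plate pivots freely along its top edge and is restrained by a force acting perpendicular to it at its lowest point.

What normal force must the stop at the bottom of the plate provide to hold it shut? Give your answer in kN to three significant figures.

P ≈ 23.3 kN

γ = 0.789 × 9.81 = 7.74009 kN/m³.
With the apex down, the centroid sits h/3 = 2.05/3 = 0.683333 m below the base (the top edge), so the centroid depth is h_c = 6.9 + 0.683333 = 7.58333 m.
A = ½ × 1.11 × 2.05 = 1.13775 m².
Resultant F = γ·h_c·A = 7.74009 × 7.58333 × 1.13775 = 66.781 kN.
I_c = b·h³/36 = 1.11 × 2.05³/36 = 0.265633 m⁴.
Centre of pressure: y_p = y_c + I_c/(y_c·A) = 7.58333 + 0.265633/(7.58333 × 1.13775) = 7.58333 + 0.0307876 = 7.61412 m along the plane.
The resultant acts 0.683333 + 0.0307876 = 0.714121 m (along the plate) below the hinge at the top edge, so the moment about the hinge is M = F × 0.714121 = 66.781 × 0.714121 = 47.6897 kN·m.
A normal force at the bottom, 2.05 m from the hinge, must supply this moment: P = 47.6897/2.05 = 23.2633 kN.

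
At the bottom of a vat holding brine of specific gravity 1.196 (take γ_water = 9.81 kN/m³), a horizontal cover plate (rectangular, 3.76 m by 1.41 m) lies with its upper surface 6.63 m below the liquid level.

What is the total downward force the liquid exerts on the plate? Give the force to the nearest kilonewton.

γ = 1.196 × 9.81 = 11.73276 kN/m³.
The plate is horizontal, so pressure is uniform at p = γ·h = 11.73276 × 6.63 = 77.7882 kN/m².
A = 3.76 × 1.41 = 5.3016 m².
F = p·A = 77.7882 × 5.3016 = 412.402 kN.

F ≈ 412 kN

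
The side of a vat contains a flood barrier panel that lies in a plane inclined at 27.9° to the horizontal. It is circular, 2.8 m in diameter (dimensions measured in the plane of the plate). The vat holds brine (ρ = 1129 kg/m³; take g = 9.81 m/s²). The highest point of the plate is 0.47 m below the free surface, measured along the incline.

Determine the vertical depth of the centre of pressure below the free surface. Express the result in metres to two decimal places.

h_p = 1.00 m

γ = ρg = 1129 × 9.81 / 1000 = 11.07549 kN/m³.
Let θ = 27.9° be the plate's angle to the horizontal; measure y along the incline from where the plane meets the free surface. Vertical depth h = y·sinθ with sinθ = 0.467930.
The centroid is at the centre, 1.4 m below the top of the plate, so y_c = 0.47 + 1.4 = 1.87 m and h_c = 1.87 × 0.467930 = 0.875029 m.
A = π(1.4)² = 6.15752 m².
Resultant F = γ·h_c·A = 11.07549 × 0.875029 × 6.15752 = 59.6748 kN.
I_c = πr⁴/4 = π × 1.4⁴/4 = 3.01719 m⁴.
Centre of pressure: y_p = y_c + I_c/(y_c·A) = 1.87 + 3.01719/(1.87 × 6.15752) = 1.87 + 0.262033 = 2.13203 m along the plane.
Vertically, h_p = y_p·sinθ = 2.13203 × 0.467930 = 0.997641 m.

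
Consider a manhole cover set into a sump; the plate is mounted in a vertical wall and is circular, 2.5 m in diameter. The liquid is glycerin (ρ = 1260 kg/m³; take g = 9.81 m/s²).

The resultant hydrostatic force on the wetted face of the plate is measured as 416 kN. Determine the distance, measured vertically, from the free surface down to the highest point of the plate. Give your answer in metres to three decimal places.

d_top ≈ 5.606 m

γ = ρg = 1260 × 9.81 / 1000 = 12.3606 kN/m³.
A = π(1.25)² = 4.90874 m².
From F = γ·h_c·A, the centroid depth is h_c = 416/(12.3606 × 4.90874) = 6.8562 m.
The centroid is at the centre, 1.25 m below the top of the plate, so the highest point sits at h_top = 6.8562 − 1.25 = 5.6062 m below the surface.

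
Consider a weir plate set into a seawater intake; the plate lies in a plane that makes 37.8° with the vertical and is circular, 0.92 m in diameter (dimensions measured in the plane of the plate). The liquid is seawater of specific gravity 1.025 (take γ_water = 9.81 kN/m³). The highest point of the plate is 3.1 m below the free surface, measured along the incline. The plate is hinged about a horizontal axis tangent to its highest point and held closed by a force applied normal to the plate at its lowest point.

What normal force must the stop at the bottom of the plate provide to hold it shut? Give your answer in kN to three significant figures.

γ = 1.025 × 9.81 = 10.05525 kN/m³.
The plate makes 37.8° with the vertical, i.e. θ = 90° − 37.8° = 52.2° to the horizontal. Measuring y along the incline from the free-surface line, vertical depth h = y·sinθ with sinθ = 0.790155.
The centroid is at the centre, 0.46 m below the top of the plate, so y_c = 3.1 + 0.46 = 3.56 m and h_c = 3.56 × 0.790155 = 2.81295 m.
A = π(0.46)² = 0.664761 m².
Resultant F = γ·h_c·A = 10.05525 × 2.81295 × 0.664761 = 18.8027 kN.
I_c = πr⁴/4 = π × 0.46⁴/4 = 0.0351659 m⁴.
Centre of pressure: y_p = y_c + I_c/(y_c·A) = 3.56 + 0.0351659/(3.56 × 0.664761) = 3.56 + 0.0148596 = 3.57486 m along the plane.
The resultant acts 0.46 + 0.0148596 = 0.47486 m (along the plate) below the hinge at the top edge, so the moment about the hinge is M = F × 0.47486 = 18.8027 × 0.47486 = 8.92865 kN·m.
A normal force at the bottom, 0.92 m from the hinge, must supply this moment: P = 8.92865/0.92 = 9.70505 kN.

P ≈ 9.71 kN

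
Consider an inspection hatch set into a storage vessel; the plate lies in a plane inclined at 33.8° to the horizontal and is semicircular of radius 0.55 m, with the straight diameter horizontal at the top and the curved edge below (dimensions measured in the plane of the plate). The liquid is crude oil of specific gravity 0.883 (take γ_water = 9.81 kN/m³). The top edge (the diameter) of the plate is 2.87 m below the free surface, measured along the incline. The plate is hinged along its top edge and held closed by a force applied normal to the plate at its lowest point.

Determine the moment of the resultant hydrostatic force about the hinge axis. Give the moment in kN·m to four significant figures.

M ≈ 1.707 kN·m

γ = 0.883 × 9.81 = 8.66223 kN/m³.
Let θ = 33.8° be the plate's angle to the horizontal; measure y along the incline from where the plane meets the free surface. Vertical depth h = y·sinθ with sinθ = 0.556296.
The centroid of a semicircle lies 4r/(3π) = 0.233427 m from the diameter, here below the top edge, so y_c = 2.87 + 0.233427 = 3.10343 m and h_c = 3.10343 × 0.556296 = 1.72643 m.
A = πr²/2 = π × 0.55²/2 = 0.475166 m².
Resultant F = γ·h_c·A = 8.66223 × 1.72643 × 0.475166 = 7.10598 kN.
I_c = (π/8 − 8/(9π))·r⁴ = 0.109757 × 0.55⁴ = 0.0100435 m⁴.
Centre of pressure: y_p = y_c + I_c/(y_c·A) = 3.10343 + 0.0100435/(3.10343 × 0.475166) = 3.10343 + 0.00681079 = 3.11024 m along the plane.
The resultant acts 0.233427 + 0.00681079 = 0.240238 m (along the plate) below the hinge at the top edge, so the moment about the hinge is M = F × 0.240238 = 7.10598 × 0.240238 = 1.70713 kN·m.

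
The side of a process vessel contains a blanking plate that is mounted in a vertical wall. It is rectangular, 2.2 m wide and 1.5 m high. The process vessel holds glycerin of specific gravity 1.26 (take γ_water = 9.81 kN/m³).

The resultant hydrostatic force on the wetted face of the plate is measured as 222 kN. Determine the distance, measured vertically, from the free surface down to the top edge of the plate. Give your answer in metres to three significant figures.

d_top ≈ 4.69 m

γ = 1.26 × 9.81 = 12.3606 kN/m³.
A = 2.2 × 1.5 = 3.3 m².
From F = γ·h_c·A, the centroid depth is h_c = 222/(12.3606 × 3.3) = 5.44251 m.
The centroid lies 1.5/2 = 0.75 m below the top edge, so the top edge sits at h_top = 5.44251 − 0.75 = 4.69251 m below the surface.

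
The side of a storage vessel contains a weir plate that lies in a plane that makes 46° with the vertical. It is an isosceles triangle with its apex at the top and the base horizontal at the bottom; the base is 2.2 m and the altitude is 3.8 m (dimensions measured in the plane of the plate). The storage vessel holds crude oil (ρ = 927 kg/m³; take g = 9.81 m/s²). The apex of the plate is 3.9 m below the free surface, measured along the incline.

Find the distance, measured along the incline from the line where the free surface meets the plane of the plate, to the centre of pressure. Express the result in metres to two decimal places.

γ = ρg = 927 × 9.81 / 1000 = 9.09387 kN/m³.
The plate makes 46° with the vertical, i.e. θ = 90° − 46° = 44° to the horizontal. Measuring y along the incline from the free-surface line, vertical depth h = y·sinθ with sinθ = 0.694658.
With the apex up, the centroid sits 2h/3 = 2 × 3.8/3 = 2.53333 m below the apex, so y_c = 3.9 + 2.53333 = 6.43333 m and h_c = 6.43333 × 0.694658 = 4.46896 m.
A = ½ × 2.2 × 3.8 = 4.18 m².
Resultant F = γ·h_c·A = 9.09387 × 4.46896 × 4.18 = 169.876 kN.
I_c = b·h³/36 = 2.2 × 3.8³/36 = 3.35329 m⁴.
Centre of pressure: y_p = y_c + I_c/(y_c·A) = 6.43333 + 3.35329/(6.43333 × 4.18) = 6.43333 + 0.124698 = 6.55803 m along the plane.

y_p = 6.56 m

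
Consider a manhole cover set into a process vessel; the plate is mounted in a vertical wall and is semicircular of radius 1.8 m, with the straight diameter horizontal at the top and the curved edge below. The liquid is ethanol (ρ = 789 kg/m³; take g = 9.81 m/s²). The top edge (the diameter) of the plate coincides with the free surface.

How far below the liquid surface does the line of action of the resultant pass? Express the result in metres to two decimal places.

h_p = 1.06 m

γ = ρg = 789 × 9.81 / 1000 = 7.74009 kN/m³.
The centroid of a semicircle lies 4r/(3π) = 0.763944 m from the diameter, here below the top edge, so the centroid depth is h_c = 0.763944 m.
A = πr²/2 = π × 1.8²/2 = 5.08938 m².
Resultant F = γ·h_c·A = 7.74009 × 0.763944 × 5.08938 = 30.0935 kN.
I_c = (π/8 − 8/(9π))·r⁴ = 0.109757 × 1.8⁴ = 1.15219 m⁴.
Centre of pressure: y_p = y_c + I_c/(y_c·A) = 0.763944 + 1.15219/(0.763944 × 5.08938) = 0.763944 + 0.296345 = 1.06029 m along the plane.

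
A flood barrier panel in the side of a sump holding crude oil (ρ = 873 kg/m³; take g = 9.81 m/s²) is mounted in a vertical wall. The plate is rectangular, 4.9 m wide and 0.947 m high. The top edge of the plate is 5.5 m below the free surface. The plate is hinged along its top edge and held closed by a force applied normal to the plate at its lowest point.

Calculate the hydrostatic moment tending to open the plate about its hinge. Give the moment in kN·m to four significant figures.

M ≈ 115.4 kN·m

γ = ρg = 873 × 9.81 / 1000 = 8.56413 kN/m³.
The centroid lies 0.947/2 = 0.4735 m below the top edge, so the centroid depth is h_c = 5.5 + 0.4735 = 5.9735 m.
A = 4.9 × 0.947 = 4.6403 m².
Resultant F = γ·h_c·A = 8.56413 × 5.9735 × 4.6403 = 237.388 kN.
I_c = b·h³/12 = 4.9 × 0.947³/12 = 0.346789 m⁴.
Centre of pressure: y_p = y_c + I_c/(y_c·A) = 5.9735 + 0.346789/(5.9735 × 4.6403) = 5.9735 + 0.012511 = 5.98601 m along the plane.
The resultant acts 0.4735 + 0.012511 = 0.486011 m (along the plate) below the hinge at the top edge, so the moment about the hinge is M = F × 0.486011 = 237.388 × 0.486011 = 115.373 kN·m.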